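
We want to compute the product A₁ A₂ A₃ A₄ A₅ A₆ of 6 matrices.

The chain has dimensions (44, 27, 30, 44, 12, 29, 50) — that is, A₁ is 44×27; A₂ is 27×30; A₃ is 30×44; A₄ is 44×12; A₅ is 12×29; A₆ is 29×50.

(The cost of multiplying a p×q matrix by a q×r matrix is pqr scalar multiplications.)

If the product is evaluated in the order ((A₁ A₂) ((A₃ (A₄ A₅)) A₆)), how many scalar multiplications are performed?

(A₁ A₂): 44×27 by 27×30 → 44×30, cost 44·27·30 = 35640
(A₄ A₅): 44×12 by 12×29 → 44×29, cost 44·12·29 = 15312
(A₃ (A₄ A₅)): 30×44 by 44×29 → 30×29, cost 30·44·29 = 38280; cumulative 53592
((A₃ (A₄ A₅)) A₆): 30×29 by 29×50 → 30×50, cost 30·29·50 = 43500; cumulative 97092
((A₁ A₂) ((A₃ (A₄ A₅)) A₆)): 44×30 by 30×50 → 44×50, cost 44·30·50 = 66000; cumulative 198732
Total: 198732 scalar multiplications.

198732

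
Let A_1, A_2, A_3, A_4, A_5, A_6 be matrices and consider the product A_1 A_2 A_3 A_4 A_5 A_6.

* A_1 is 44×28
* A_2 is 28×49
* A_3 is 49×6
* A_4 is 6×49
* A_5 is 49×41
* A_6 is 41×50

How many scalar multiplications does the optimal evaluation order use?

Adjacent pairs: A_1A_2 = 44·28·49 = 60368; A_2A_3 = 28·49·6 = 8232; A_3A_4 = 49·6·49 = 14406; A_4A_5 = 6·49·41 = 12054; A_5A_6 = 49·41·50 = 100450.
Length 3: A_1..A_3: k=1: 0+8232+44·28·6=15624; k=2: 60368+0+44·49·6=73304 → min 15624 | A_2..A_4: k=2: 0+14406+28·49·49=81634; k=3: 8232+0+28·6·49=16464 → min 16464 | A_3..A_5: k=3: 0+12054+49·6·41=24108; k=4: 14406+0+49·49·41=112847 → min 24108 | A_4..A_6: k=4: 0+100450+6·49·50=115150; k=5: 12054+0+6·41·50=24354 → min 24354.
Length 4: A_1..A_4: k=1: 0+16464+44·28·49=76832; k=2: 60368+14406+44·49·49=180418; k=3: 15624+0+44·6·49=28560 → min 28560 | A_2..A_5: k=2: 0+24108+28·49·41=80360; k=3: 8232+12054+28·6·41=27174; k=4: 16464+0+28·49·41=72716 → min 27174 | A_3..A_6: k=3: 0+24354+49·6·50=39054; k=4: 14406+100450+49·49·50=234906; k=5: 24108+0+49·41·50=124558 → min 39054.
Length 5: A_1..A_5: k=1: 0+27174+44·28·41=77686; k=2: 60368+24108+44·49·41=172872; k=3: 15624+12054+44·6·41=38502; k=4: 28560+0+44·49·41=116956 → min 38502 | A_2..A_6: k=2: 0+39054+28·49·50=107654; k=3: 8232+24354+28·6·50=40986; k=4: 16464+100450+28·49·50=185514; k=5: 27174+0+28·41·50=84574 → min 40986.
Length 6: A_1..A_6: k=1: 0+40986+44·28·50=102586; k=2: 60368+39054+44·49·50=207222; k=3: 15624+24354+44·6·50=53178; k=4: 28560+100450+44·49·50=236810; k=5: 38502+0+44·41·50=128702 → min 53178.
Optimal order: ((A_1 (A_2 A_3)) ((A_4 A_5) A_6)) with cost 53178.

53178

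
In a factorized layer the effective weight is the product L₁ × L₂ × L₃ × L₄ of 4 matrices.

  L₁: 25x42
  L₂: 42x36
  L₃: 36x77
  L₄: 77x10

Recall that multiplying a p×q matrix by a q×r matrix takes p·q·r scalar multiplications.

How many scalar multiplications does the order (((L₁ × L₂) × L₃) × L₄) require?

(L₁ × L₂): 25×42 by 42×36 → 25×36, cost 25·42·36 = 37800
((L₁ × L₂) × L₃): 25×36 by 36×77 → 25×77, cost 25·36·77 = 69300; cumulative 107100
(((L₁ × L₂) × L₃) × L₄): 25×77 by 77×10 → 25×10, cost 25·77·10 = 19250; cumulative 126350
Total: 126350 scalar multiplications.

126350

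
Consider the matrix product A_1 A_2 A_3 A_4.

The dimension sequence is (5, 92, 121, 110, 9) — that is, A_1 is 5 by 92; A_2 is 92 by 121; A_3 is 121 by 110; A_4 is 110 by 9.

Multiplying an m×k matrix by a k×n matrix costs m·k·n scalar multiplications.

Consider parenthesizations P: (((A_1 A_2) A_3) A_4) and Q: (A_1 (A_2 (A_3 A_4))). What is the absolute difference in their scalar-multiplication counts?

Order P = (((A_1 A_2) A_3) A_4): (A_1 A_2): 5×92 by 92×121 → 5×121, cost 5·92·121 = 55660; ((A_1 A_2) A_3): 5×121 by 121×110 → 5×110, cost 5·121·110 = 66550; cumulative 122210; (((A_1 A_2) A_3) A_4): 5×110 by 110×9 → 5×9, cost 5·110·9 = 4950; cumulative 127160. Total 127160.
Order Q = (A_1 (A_2 (A_3 A_4))): (A_3 A_4): 121×110 by 110×9 → 121×9, cost 121·110·9 = 119790; (A_2 (A_3 A_4)): 92×121 by 121×9 → 92×9, cost 92·121·9 = 100188; cumulative 219978; (A_1 (A_2 (A_3 A_4))): 5×92 by 92×9 → 5×9, cost 5·92·9 = 4140; cumulative 224118. Total 224118.
Difference: |127160 − 224118| = 96958.

96958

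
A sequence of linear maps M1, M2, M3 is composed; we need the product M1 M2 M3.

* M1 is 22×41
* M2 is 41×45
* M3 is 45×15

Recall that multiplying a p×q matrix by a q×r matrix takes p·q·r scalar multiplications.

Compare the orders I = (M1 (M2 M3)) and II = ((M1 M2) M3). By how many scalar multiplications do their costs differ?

Order I = (M1 (M2 M3)): (M2 M3): 41×45 by 45×15 → 41×15, cost 41·45·15 = 27675; (M1 (M2 M3)): 22×41 by 41×15 → 22×15, cost 22·41·15 = 13530; cumulative 41205. Total 41205.
Order II = ((M1 M2) M3): (M1 M2): 22×41 by 41×45 → 22×45, cost 22·41·45 = 40590; ((M1 M2) M3): 22×45 by 45×15 → 22×15, cost 22·45·15 = 14850; cumulative 55440. Total 55440.
Difference: |41205 − 55440| = 14235.

14235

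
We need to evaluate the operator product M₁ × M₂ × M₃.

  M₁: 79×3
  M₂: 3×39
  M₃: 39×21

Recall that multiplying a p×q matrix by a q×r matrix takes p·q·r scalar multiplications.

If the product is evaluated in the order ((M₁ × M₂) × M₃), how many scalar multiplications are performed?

73944

(M₁ × M₂): 79×3 by 3×39 → 79×39, cost 79·3·39 = 9243
((M₁ × M₂) × M₃): 79×39 by 39×21 → 79×21, cost 79·39·21 = 64701; cumulative 73944
Total: 73944 scalar multiplications.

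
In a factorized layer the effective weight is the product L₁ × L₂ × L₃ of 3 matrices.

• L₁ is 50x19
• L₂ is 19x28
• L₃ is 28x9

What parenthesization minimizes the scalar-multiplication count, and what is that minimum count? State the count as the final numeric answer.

13338

(L₁ × (L₂ × L₃)): cost 13338.
((L₁ × L₂) × L₃): cost 39200.
Optimal: (L₁ × (L₂ × L₃)) with cost 13338.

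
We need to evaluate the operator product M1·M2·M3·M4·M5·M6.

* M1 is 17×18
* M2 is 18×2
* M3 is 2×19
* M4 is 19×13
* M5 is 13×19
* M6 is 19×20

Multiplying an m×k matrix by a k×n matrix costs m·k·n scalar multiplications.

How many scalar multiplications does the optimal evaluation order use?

3040

Adjacent pairs: M1M2 = 17·18·2 = 612; M2M3 = 18·2·19 = 684; M3M4 = 2·19·13 = 494; M4M5 = 19·13·19 = 4693; M5M6 = 13·19·20 = 4940.
Length 3: M1..M3: k=1: 0+684+17·18·19=6498; k=2: 612+0+17·2·19=1258 → min 1258 | M2..M4: k=2: 0+494+18·2·13=962; k=3: 684+0+18·19·13=5130 → min 962 | M3..M5: k=3: 0+4693+2·19·19=5415; k=4: 494+0+2·13·19=988 → min 988 | M4..M6: k=4: 0+4940+19·13·20=9880; k=5: 4693+0+19·19·20=11913 → min 9880.
Length 4: M1..M4: k=1: 0+962+17·18·13=4940; k=2: 612+494+17·2·13=1548; k=3: 1258+0+17·19·13=5457 → min 1548 | M2..M5: k=2: 0+988+18·2·19=1672; k=3: 684+4693+18·19·19=11875; k=4: 962+0+18·13·19=5408 → min 1672 | M3..M6: k=3: 0+9880+2·19·20=10640; k=4: 494+4940+2·13·20=5954; k=5: 988+0+2·19·20=1748 → min 1748.
Length 5: M1..M5: k=1: 0+1672+17·18·19=7486; k=2: 612+988+17·2·19=2246; k=3: 1258+4693+17·19·19=12088; k=4: 1548+0+17·13·19=5747 → min 2246 | M2..M6: k=2: 0+1748+18·2·20=2468; k=3: 684+9880+18·19·20=17404; k=4: 962+4940+18·13·20=10582; k=5: 1672+0+18·19·20=8512 → min 2468.
Length 6: M1..M6: k=1: 0+2468+17·18·20=8588; k=2: 612+1748+17·2·20=3040; k=3: 1258+9880+17·19·20=17598; k=4: 1548+4940+17·13·20=10908; k=5: 2246+0+17·19·20=8706 → min 3040.
Optimal order: ((M1·M2)·(((M3·M4)·M5)·M6)) with cost 3040.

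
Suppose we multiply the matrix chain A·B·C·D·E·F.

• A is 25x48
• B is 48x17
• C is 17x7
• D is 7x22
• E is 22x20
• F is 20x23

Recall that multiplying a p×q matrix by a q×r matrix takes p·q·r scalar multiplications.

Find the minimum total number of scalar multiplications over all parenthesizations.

Adjacent pairs: AB = 25·48·17 = 20400; BC = 48·17·7 = 5712; CD = 17·7·22 = 2618; DE = 7·22·20 = 3080; EF = 22·20·23 = 10120.
Length 3: A..C: k=1: 0+5712+25·48·7=14112; k=2: 20400+0+25·17·7=23375 → min 14112 | B..D: k=2: 0+2618+48·17·22=20570; k=3: 5712+0+48·7·22=13104 → min 13104 | C..E: k=3: 0+3080+17·7·20=5460; k=4: 2618+0+17·22·20=10098 → min 5460 | D..F: k=4: 0+10120+7·22·23=13662; k=5: 3080+0+7·20·23=6300 → min 6300.
Length 4: A..D: k=1: 0+13104+25·48·22=39504; k=2: 20400+2618+25·17·22=32368; k=3: 14112+0+25·7·22=17962 → min 17962 | B..E: k=2: 0+5460+48·17·20=21780; k=3: 5712+3080+48·7·20=15512; k=4: 13104+0+48·22·20=34224 → min 15512 | C..F: k=3: 0+6300+17·7·23=9037; k=4: 2618+10120+17·22·23=21340; k=5: 5460+0+17·20·23=13280 → min 9037.
Length 5: A..E: k=1: 0+15512+25·48·20=39512; k=2: 20400+5460+25·17·20=34360; k=3: 14112+3080+25·7·20=20692; k=4: 17962+0+25·22·20=28962 → min 20692 | B..F: k=2: 0+9037+48·17·23=27805; k=3: 5712+6300+48·7·23=19740; k=4: 13104+10120+48·22·23=47512; k=5: 15512+0+48·20·23=37592 → min 19740.
Length 6: A..F: k=1: 0+19740+25·48·23=47340; k=2: 20400+9037+25·17·23=39212; k=3: 14112+6300+25·7·23=24437; k=4: 17962+10120+25·22·23=40732; k=5: 20692+0+25·20·23=32192 → min 24437.
Optimal order: ((A·(B·C))·((D·E)·F)) with cost 24437.

24437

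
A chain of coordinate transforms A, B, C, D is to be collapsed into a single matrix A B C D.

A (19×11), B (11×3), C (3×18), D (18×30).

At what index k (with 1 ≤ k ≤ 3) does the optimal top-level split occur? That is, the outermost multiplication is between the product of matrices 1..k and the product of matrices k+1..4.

Adjacent pairs: AB = 19·11·3 = 627; BC = 11·3·18 = 594; CD = 3·18·30 = 1620.
Length 3: A..C: k=1: 0+594+19·11·18=4356; k=2: 627+0+19·3·18=1653 → min 1653 | B..D: k=2: 0+1620+11·3·30=2610; k=3: 594+0+11·18·30=6534 → min 2610.
Top-level splits: k=1: (A..A)·(B..D) → 0+2610+19·11·30 = 8880; k=2: (A..B)·(C..D) → 627+1620+19·3·30 = 3957; k=3: (A..C)·(D..D) → 1653+0+19·18·30 = 11913.
Best split is after B, i.e. k = 2.

2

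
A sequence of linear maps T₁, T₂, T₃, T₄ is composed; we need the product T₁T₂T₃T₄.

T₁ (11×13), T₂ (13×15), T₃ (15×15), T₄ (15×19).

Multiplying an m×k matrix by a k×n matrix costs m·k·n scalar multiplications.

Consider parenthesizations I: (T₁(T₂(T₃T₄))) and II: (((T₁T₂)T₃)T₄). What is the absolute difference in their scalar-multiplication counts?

Order I = (T₁(T₂(T₃T₄))): (T₃T₄): 15×15 by 15×19 → 15×19, cost 15·15·19 = 4275; (T₂(T₃T₄)): 13×15 by 15×19 → 13×19, cost 13·15·19 = 3705; cumulative 7980; (T₁(T₂(T₃T₄))): 11×13 by 13×19 → 11×19, cost 11·13·19 = 2717; cumulative 10697. Total 10697.
Order II = (((T₁T₂)T₃)T₄): (T₁T₂): 11×13 by 13×15 → 11×15, cost 11·13·15 = 2145; ((T₁T₂)T₃): 11×15 by 15×15 → 11×15, cost 11·15·15 = 2475; cumulative 4620; (((T₁T₂)T₃)T₄): 11×15 by 15×19 → 11×19, cost 11·15·19 = 3135; cumulative 7755. Total 7755.
Difference: |10697 − 7755| = 2942.

2942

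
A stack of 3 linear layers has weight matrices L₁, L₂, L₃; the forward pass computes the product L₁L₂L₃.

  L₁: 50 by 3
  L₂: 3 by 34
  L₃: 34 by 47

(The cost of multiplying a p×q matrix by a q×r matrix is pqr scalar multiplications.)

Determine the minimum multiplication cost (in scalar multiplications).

Order (L₁(L₂L₃)): (L₂L₃): 3×34 by 34×47 → 3×47, cost 3·34·47 = 4794; (L₁(L₂L₃)): 50×3 by 3×47 → 50×47, cost 50·3·47 = 7050; cumulative 11844. Total 11844.
Order ((L₁L₂)L₃): (L₁L₂): 50×3 by 3×34 → 50×34, cost 50·3·34 = 5100; ((L₁L₂)L₃): 50×34 by 34×47 → 50×47, cost 50·34·47 = 79900; cumulative 85000. Total 85000.
Minimum: 11844.

11844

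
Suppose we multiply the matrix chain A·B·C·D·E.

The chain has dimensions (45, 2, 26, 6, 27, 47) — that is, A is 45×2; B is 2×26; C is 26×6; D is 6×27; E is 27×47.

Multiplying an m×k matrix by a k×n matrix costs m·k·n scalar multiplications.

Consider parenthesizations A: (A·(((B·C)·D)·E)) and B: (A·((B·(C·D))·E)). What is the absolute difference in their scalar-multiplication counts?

Order A = (A·(((B·C)·D)·E)): (B·C): 2×26 by 26×6 → 2×6, cost 2·26·6 = 312; ((B·C)·D): 2×6 by 6×27 → 2×27, cost 2·6·27 = 324; cumulative 636; (((B·C)·D)·E): 2×27 by 27×47 → 2×47, cost 2·27·47 = 2538; cumulative 3174; (A·(((B·C)·D)·E)): 45×2 by 2×47 → 45×47, cost 45·2·47 = 4230; cumulative 7404. Total 7404.
Order B = (A·((B·(C·D))·E)): (C·D): 26×6 by 6×27 → 26×27, cost 26·6·27 = 4212; (B·(C·D)): 2×26 by 26×27 → 2×27, cost 2·26·27 = 1404; cumulative 5616; ((B·(C·D))·E): 2×27 by 27×47 → 2×47, cost 2·27·47 = 2538; cumulative 8154; (A·((B·(C·D))·E)): 45×2 by 2×47 → 45×47, cost 45·2·47 = 4230; cumulative 12384. Total 12384.
Difference: |7404 − 12384| = 4980.

4980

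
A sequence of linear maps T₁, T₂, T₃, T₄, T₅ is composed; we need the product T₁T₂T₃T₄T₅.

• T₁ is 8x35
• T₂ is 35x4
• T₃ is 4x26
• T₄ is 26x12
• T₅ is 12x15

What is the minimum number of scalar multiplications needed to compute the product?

3568

Adjacent pairs: T₁T₂ = 8·35·4 = 1120; T₂T₃ = 35·4·26 = 3640; T₃T₄ = 4·26·12 = 1248; T₄T₅ = 26·12·15 = 4680.
Length 3: T₁..T₃: k=1: 0+3640+8·35·26=10920; k=2: 1120+0+8·4·26=1952 → min 1952 | T₂..T₄: k=2: 0+1248+35·4·12=2928; k=3: 3640+0+35·26·12=14560 → min 2928 | T₃..T₅: k=3: 0+4680+4·26·15=6240; k=4: 1248+0+4·12·15=1968 → min 1968.
Length 4: T₁..T₄: k=1: 0+2928+8·35·12=6288; k=2: 1120+1248+8·4·12=2752; k=3: 1952+0+8·26·12=4448 → min 2752 | T₂..T₅: k=2: 0+1968+35·4·15=4068; k=3: 3640+4680+35·26·15=21970; k=4: 2928+0+35·12·15=9228 → min 4068.
Length 5: T₁..T₅: k=1: 0+4068+8·35·15=8268; k=2: 1120+1968+8·4·15=3568; k=3: 1952+4680+8·26·15=9752; k=4: 2752+0+8·12·15=4192 → min 3568.
Optimal order: ((T₁T₂)((T₃T₄)T₅)) with cost 3568.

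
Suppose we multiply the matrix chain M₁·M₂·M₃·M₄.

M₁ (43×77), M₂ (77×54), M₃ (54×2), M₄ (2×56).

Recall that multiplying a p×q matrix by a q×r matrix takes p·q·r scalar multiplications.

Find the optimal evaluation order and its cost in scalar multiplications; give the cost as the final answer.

Adjacent pairs: M₁M₂ = 43·77·54 = 178794; M₂M₃ = 77·54·2 = 8316; M₃M₄ = 54·2·56 = 6048.
Length 3: M₁..M₃: k=1: 0+8316+43·77·2=14938; k=2: 178794+0+43·54·2=183438 → min 14938 | M₂..M₄: k=2: 0+6048+77·54·56=238896; k=3: 8316+0+77·2·56=16940 → min 16940.
Length 4: M₁..M₄: k=1: 0+16940+43·77·56=202356; k=2: 178794+6048+43·54·56=314874; k=3: 14938+0+43·2·56=19754 → min 19754.
Optimal parenthesization: ((M₁·(M₂·M₃))·M₄) with cost 19754.

19754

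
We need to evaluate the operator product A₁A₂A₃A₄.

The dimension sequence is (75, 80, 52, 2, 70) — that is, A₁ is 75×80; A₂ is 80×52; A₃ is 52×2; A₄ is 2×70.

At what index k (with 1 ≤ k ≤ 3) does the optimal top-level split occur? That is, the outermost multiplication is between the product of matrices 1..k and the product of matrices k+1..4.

3

Adjacent pairs: A₁A₂ = 75·80·52 = 312000; A₂A₃ = 80·52·2 = 8320; A₃A₄ = 52·2·70 = 7280.
Length 3: A₁..A₃: k=1: 0+8320+75·80·2=20320; k=2: 312000+0+75·52·2=319800 → min 20320 | A₂..A₄: k=2: 0+7280+80·52·70=298480; k=3: 8320+0+80·2·70=19520 → min 19520.
Top-level splits: k=1: (A₁..A₁)·(A₂..A₄) → 0+19520+75·80·70 = 439520; k=2: (A₁..A₂)·(A₃..A₄) → 312000+7280+75·52·70 = 592280; k=3: (A₁..A₃)·(A₄..A₄) → 20320+0+75·2·70 = 30820.
Best split is after A₃, i.e. k = 3.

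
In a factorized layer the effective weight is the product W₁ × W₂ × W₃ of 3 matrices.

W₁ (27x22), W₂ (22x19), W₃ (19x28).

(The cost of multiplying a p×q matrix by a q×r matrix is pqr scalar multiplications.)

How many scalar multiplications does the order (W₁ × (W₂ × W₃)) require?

28336

(W₂ × W₃): 22×19 by 19×28 → 22×28, cost 22·19·28 = 11704
(W₁ × (W₂ × W₃)): 27×22 by 22×28 → 27×28, cost 27·22·28 = 16632; cumulative 28336
Total: 28336 scalar multiplications.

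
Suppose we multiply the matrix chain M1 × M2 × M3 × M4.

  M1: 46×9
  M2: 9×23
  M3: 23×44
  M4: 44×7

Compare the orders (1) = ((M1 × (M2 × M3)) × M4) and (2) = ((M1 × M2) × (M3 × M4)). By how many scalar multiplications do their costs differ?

Order (1) = ((M1 × (M2 × M3)) × M4): (M2 × M3): 9×23 by 23×44 → 9×44, cost 9·23·44 = 9108; (M1 × (M2 × M3)): 46×9 by 9×44 → 46×44, cost 46·9·44 = 18216; cumulative 27324; ((M1 × (M2 × M3)) × M4): 46×44 by 44×7 → 46×7, cost 46·44·7 = 14168; cumulative 41492. Total 41492.
Order (2) = ((M1 × M2) × (M3 × M4)): (M1 × M2): 46×9 by 9×23 → 46×23, cost 46·9·23 = 9522; (M3 × M4): 23×44 by 44×7 → 23×7, cost 23·44·7 = 7084; ((M1 × M2) × (M3 × M4)): 46×23 by 23×7 → 46×7, cost 46·23·7 = 7406; cumulative 24012. Total 24012.
Difference: |41492 − 24012| = 17480.

17480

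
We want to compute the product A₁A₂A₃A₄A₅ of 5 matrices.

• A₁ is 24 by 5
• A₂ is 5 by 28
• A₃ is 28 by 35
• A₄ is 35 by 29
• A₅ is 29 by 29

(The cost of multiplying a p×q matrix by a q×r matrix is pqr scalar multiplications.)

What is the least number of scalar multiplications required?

17660

Adjacent pairs: A₁A₂ = 24·5·28 = 3360; A₂A₃ = 5·28·35 = 4900; A₃A₄ = 28·35·29 = 28420; A₄A₅ = 35·29·29 = 29435.
Length 3: A₁..A₃: k=1: 0+4900+24·5·35=9100; k=2: 3360+0+24·28·35=26880 → min 9100 | A₂..A₄: k=2: 0+28420+5·28·29=32480; k=3: 4900+0+5·35·29=9975 → min 9975 | A₃..A₅: k=3: 0+29435+28·35·29=57855; k=4: 28420+0+28·29·29=51968 → min 51968.
Length 4: A₁..A₄: k=1: 0+9975+24·5·29=13455; k=2: 3360+28420+24·28·29=51268; k=3: 9100+0+24·35·29=33460 → min 13455 | A₂..A₅: k=2: 0+51968+5·28·29=56028; k=3: 4900+29435+5·35·29=39410; k=4: 9975+0+5·29·29=14180 → min 14180.
Length 5: A₁..A₅: k=1: 0+14180+24·5·29=17660; k=2: 3360+51968+24·28·29=74816; k=3: 9100+29435+24·35·29=62895; k=4: 13455+0+24·29·29=33639 → min 17660.
Optimal order: (A₁(((A₂A₃)A₄)A₅)) with cost 17660.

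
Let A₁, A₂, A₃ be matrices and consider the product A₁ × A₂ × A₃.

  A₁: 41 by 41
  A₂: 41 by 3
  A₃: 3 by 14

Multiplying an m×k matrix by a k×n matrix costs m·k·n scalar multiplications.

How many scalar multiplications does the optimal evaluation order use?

Order (A₁ × (A₂ × A₃)): (A₂ × A₃): 41×3 by 3×14 → 41×14, cost 41·3·14 = 1722; (A₁ × (A₂ × A₃)): 41×41 by 41×14 → 41×14, cost 41·41·14 = 23534; cumulative 25256. Total 25256.
Order ((A₁ × A₂) × A₃): (A₁ × A₂): 41×41 by 41×3 → 41×3, cost 41·41·3 = 5043; ((A₁ × A₂) × A₃): 41×3 by 3×14 → 41×14, cost 41·3·14 = 1722; cumulative 6765. Total 6765.
Minimum: 6765.

6765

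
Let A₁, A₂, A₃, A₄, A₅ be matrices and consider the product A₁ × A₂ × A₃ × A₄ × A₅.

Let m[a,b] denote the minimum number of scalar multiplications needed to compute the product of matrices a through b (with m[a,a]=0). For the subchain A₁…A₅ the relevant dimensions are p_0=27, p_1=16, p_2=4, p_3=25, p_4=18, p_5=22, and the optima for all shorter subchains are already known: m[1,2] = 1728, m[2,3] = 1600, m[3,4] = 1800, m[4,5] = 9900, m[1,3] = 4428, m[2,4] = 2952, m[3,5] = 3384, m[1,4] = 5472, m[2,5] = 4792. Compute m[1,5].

7488

m[1,5] = min over k∈[1,4] of m[1,k]+m[k+1,5]+p_{0}·p_k·p_{5}.
k=1: 0 + 4792 + 27·16·22 = 14296; k=2: 1728 + 3384 + 27·4·22 = 7488; k=3: 4428 + 9900 + 27·25·22 = 29178; k=4: 5472 + 0 + 27·18·22 = 16164.
Minimum: 7488 at k=2.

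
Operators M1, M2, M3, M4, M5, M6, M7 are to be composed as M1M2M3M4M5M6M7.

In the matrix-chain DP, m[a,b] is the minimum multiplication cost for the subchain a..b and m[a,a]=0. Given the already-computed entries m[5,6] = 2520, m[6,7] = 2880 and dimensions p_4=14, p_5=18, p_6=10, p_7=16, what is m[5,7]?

4760

m[5,7] = min over k∈[5,6] of m[5,k]+m[k+1,7]+p_{4}·p_k·p_{7}.
k=5: 0 + 2880 + 14·18·16 = 6912; k=6: 2520 + 0 + 14·10·16 = 4760.
Minimum: 4760 at k=6.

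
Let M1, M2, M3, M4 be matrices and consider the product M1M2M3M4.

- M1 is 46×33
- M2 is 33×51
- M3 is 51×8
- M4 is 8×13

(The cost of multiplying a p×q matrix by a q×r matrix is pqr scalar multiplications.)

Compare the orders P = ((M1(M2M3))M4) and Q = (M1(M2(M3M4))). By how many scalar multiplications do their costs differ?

Order P = ((M1(M2M3))M4): (M2M3): 33×51 by 51×8 → 33×8, cost 33·51·8 = 13464; (M1(M2M3)): 46×33 by 33×8 → 46×8, cost 46·33·8 = 12144; cumulative 25608; ((M1(M2M3))M4): 46×8 by 8×13 → 46×13, cost 46·8·13 = 4784; cumulative 30392. Total 30392.
Order Q = (M1(M2(M3M4))): (M3M4): 51×8 by 8×13 → 51×13, cost 51·8·13 = 5304; (M2(M3M4)): 33×51 by 51×13 → 33×13, cost 33·51·13 = 21879; cumulative 27183; (M1(M2(M3M4))): 46×33 by 33×13 → 46×13, cost 46·33·13 = 19734; cumulative 46917. Total 46917.
Difference: |30392 − 46917| = 16525.

16525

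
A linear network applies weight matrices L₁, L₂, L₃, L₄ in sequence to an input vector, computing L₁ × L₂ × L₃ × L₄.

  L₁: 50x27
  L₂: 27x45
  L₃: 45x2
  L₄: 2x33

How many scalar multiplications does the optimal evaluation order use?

Adjacent pairs: L₁L₂ = 50·27·45 = 60750; L₂L₃ = 27·45·2 = 2430; L₃L₄ = 45·2·33 = 2970.
Length 3: L₁..L₃: k=1: 0+2430+50·27·2=5130; k=2: 60750+0+50·45·2=65250 → min 5130 | L₂..L₄: k=2: 0+2970+27·45·33=43065; k=3: 2430+0+27·2·33=4212 → min 4212.
Length 4: L₁..L₄: k=1: 0+4212+50·27·33=48762; k=2: 60750+2970+50·45·33=137970; k=3: 5130+0+50·2·33=8430 → min 8430.
Optimal order: ((L₁ × (L₂ × L₃)) × L₄) with cost 8430.

8430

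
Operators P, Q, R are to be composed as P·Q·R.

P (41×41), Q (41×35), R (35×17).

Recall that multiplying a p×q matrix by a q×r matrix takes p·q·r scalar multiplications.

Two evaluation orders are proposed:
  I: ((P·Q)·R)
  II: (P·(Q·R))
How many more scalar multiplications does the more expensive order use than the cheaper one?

30258

Order I = ((P·Q)·R): (P·Q): 41×41 by 41×35 → 41×35, cost 41·41·35 = 58835; ((P·Q)·R): 41×35 by 35×17 → 41×17, cost 41·35·17 = 24395; cumulative 83230. Total 83230.
Order II = (P·(Q·R)): (Q·R): 41×35 by 35×17 → 41×17, cost 41·35·17 = 24395; (P·(Q·R)): 41×41 by 41×17 → 41×17, cost 41·41·17 = 28577; cumulative 52972. Total 52972.
Difference: |83230 − 52972| = 30258.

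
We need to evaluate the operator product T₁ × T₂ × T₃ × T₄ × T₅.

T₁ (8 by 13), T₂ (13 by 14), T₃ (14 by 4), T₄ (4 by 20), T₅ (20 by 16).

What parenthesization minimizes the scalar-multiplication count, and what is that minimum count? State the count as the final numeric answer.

2936

Adjacent pairs: T₁T₂ = 8·13·14 = 1456; T₂T₃ = 13·14·4 = 728; T₃T₄ = 14·4·20 = 1120; T₄T₅ = 4·20·16 = 1280.
Length 3: T₁..T₃: k=1: 0+728+8·13·4=1144; k=2: 1456+0+8·14·4=1904 → min 1144 | T₂..T₄: k=2: 0+1120+13·14·20=4760; k=3: 728+0+13·4·20=1768 → min 1768 | T₃..T₅: k=3: 0+1280+14·4·16=2176; k=4: 1120+0+14·20·16=5600 → min 2176.
Length 4: T₁..T₄: k=1: 0+1768+8·13·20=3848; k=2: 1456+1120+8·14·20=4816; k=3: 1144+0+8·4·20=1784 → min 1784 | T₂..T₅: k=2: 0+2176+13·14·16=5088; k=3: 728+1280+13·4·16=2840; k=4: 1768+0+13·20·16=5928 → min 2840.
Length 5: T₁..T₅: k=1: 0+2840+8·13·16=4504; k=2: 1456+2176+8·14·16=5424; k=3: 1144+1280+8·4·16=2936; k=4: 1784+0+8·20·16=4344 → min 2936.
Optimal parenthesization: ((T₁ × (T₂ × T₃)) × (T₄ × T₅)) with cost 2936.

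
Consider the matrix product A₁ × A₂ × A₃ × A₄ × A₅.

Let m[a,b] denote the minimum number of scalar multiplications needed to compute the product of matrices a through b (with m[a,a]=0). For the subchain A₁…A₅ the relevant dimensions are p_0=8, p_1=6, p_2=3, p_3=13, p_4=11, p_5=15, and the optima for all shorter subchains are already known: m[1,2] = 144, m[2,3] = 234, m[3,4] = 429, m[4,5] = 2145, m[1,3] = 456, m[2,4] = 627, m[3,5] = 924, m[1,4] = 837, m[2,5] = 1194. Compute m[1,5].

1428

m[1,5] = min over k∈[1,4] of m[1,k]+m[k+1,5]+p_{0}·p_k·p_{5}.
k=1: 0 + 1194 + 8·6·15 = 1914; k=2: 144 + 924 + 8·3·15 = 1428; k=3: 456 + 2145 + 8·13·15 = 4161; k=4: 837 + 0 + 8·11·15 = 2157.
Minimum: 1428 at k=2.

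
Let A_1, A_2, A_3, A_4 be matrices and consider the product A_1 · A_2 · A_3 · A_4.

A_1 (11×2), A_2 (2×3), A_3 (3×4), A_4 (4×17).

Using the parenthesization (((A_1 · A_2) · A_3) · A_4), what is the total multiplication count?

946

(A_1 · A_2): 11×2 by 2×3 → 11×3, cost 11·2·3 = 66
((A_1 · A_2) · A_3): 11×3 by 3×4 → 11×4, cost 11·3·4 = 132; cumulative 198
(((A_1 · A_2) · A_3) · A_4): 11×4 by 4×17 → 11×17, cost 11·4·17 = 748; cumulative 946
Total: 946 scalar multiplications.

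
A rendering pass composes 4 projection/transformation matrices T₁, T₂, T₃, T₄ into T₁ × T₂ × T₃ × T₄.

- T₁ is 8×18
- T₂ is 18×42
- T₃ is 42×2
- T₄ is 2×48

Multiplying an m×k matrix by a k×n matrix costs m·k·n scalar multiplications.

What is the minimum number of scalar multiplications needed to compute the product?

Adjacent pairs: T₁T₂ = 8·18·42 = 6048; T₂T₃ = 18·42·2 = 1512; T₃T₄ = 42·2·48 = 4032.
Length 3: T₁..T₃: k=1: 0+1512+8·18·2=1800; k=2: 6048+0+8·42·2=6720 → min 1800 | T₂..T₄: k=2: 0+4032+18·42·48=40320; k=3: 1512+0+18·2·48=3240 → min 3240.
Length 4: T₁..T₄: k=1: 0+3240+8·18·48=10152; k=2: 6048+4032+8·42·48=26208; k=3: 1800+0+8·2·48=2568 → min 2568.
Optimal order: ((T₁ × (T₂ × T₃)) × T₄) with cost 2568.

2568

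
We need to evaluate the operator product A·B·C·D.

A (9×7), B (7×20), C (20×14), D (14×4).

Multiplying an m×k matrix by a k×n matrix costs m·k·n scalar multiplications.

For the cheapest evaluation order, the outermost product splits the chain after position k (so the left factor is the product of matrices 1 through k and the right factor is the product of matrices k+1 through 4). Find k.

1

Adjacent pairs: AB = 9·7·20 = 1260; BC = 7·20·14 = 1960; CD = 20·14·4 = 1120.
Length 3: A..C: k=1: 0+1960+9·7·14=2842; k=2: 1260+0+9·20·14=3780 → min 2842 | B..D: k=2: 0+1120+7·20·4=1680; k=3: 1960+0+7·14·4=2352 → min 1680.
Top-level splits: k=1: (A..A)·(B..D) → 0+1680+9·7·4 = 1932; k=2: (A..B)·(C..D) → 1260+1120+9·20·4 = 3100; k=3: (A..C)·(D..D) → 2842+0+9·14·4 = 3346.
Best split is after A, i.e. k = 1.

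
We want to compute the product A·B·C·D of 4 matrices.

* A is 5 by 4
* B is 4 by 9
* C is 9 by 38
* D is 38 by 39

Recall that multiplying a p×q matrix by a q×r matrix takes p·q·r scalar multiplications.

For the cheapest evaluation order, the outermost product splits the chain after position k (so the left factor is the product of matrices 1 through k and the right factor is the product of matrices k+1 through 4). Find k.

Adjacent pairs: AB = 5·4·9 = 180; BC = 4·9·38 = 1368; CD = 9·38·39 = 13338.
Length 3: A..C: k=1: 0+1368+5·4·38=2128; k=2: 180+0+5·9·38=1890 → min 1890 | B..D: k=2: 0+13338+4·9·39=14742; k=3: 1368+0+4·38·39=7296 → min 7296.
Top-level splits: k=1: (A..A)·(B..D) → 0+7296+5·4·39 = 8076; k=2: (A..B)·(C..D) → 180+13338+5·9·39 = 15273; k=3: (A..C)·(D..D) → 1890+0+5·38·39 = 9300.
Best split is after A, i.e. k = 1.

1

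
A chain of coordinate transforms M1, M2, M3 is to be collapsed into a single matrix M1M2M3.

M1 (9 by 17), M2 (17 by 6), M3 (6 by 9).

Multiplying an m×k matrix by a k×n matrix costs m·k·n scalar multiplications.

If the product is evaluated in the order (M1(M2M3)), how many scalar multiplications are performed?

(M2M3): 17×6 by 6×9 → 17×9, cost 17·6·9 = 918
(M1(M2M3)): 9×17 by 17×9 → 9×9, cost 9·17·9 = 1377; cumulative 2295
Total: 2295 scalar multiplications.

2295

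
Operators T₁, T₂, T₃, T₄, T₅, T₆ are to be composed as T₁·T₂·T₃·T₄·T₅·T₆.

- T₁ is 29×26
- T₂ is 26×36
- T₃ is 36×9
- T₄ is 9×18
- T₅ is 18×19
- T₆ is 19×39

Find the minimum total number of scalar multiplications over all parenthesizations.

Adjacent pairs: T₁T₂ = 29·26·36 = 27144; T₂T₃ = 26·36·9 = 8424; T₃T₄ = 36·9·18 = 5832; T₄T₅ = 9·18·19 = 3078; T₅T₆ = 18·19·39 = 13338.
Length 3: T₁..T₃: k=1: 0+8424+29·26·9=15210; k=2: 27144+0+29·36·9=36540 → min 15210 | T₂..T₄: k=2: 0+5832+26·36·18=22680; k=3: 8424+0+26·9·18=12636 → min 12636 | T₃..T₅: k=3: 0+3078+36·9·19=9234; k=4: 5832+0+36·18·19=18144 → min 9234 | T₄..T₆: k=4: 0+13338+9·18·39=19656; k=5: 3078+0+9·19·39=9747 → min 9747.
Length 4: T₁..T₄: k=1: 0+12636+29·26·18=26208; k=2: 27144+5832+29·36·18=51768; k=3: 15210+0+29·9·18=19908 → min 19908 | T₂..T₅: k=2: 0+9234+26·36·19=27018; k=3: 8424+3078+26·9·19=15948; k=4: 12636+0+26·18·19=21528 → min 15948 | T₃..T₆: k=3: 0+9747+36·9·39=22383; k=4: 5832+13338+36·18·39=44442; k=5: 9234+0+36·19·39=35910 → min 22383.
Length 5: T₁..T₅: k=1: 0+15948+29·26·19=30274; k=2: 27144+9234+29·36·19=56214; k=3: 15210+3078+29·9·19=23247; k=4: 19908+0+29·18·19=29826 → min 23247 | T₂..T₆: k=2: 0+22383+26·36·39=58887; k=3: 8424+9747+26·9·39=27297; k=4: 12636+13338+26·18·39=44226; k=5: 15948+0+26·19·39=35214 → min 27297.
Length 6: T₁..T₆: k=1: 0+27297+29·26·39=56703; k=2: 27144+22383+29·36·39=90243; k=3: 15210+9747+29·9·39=35136; k=4: 19908+13338+29·18·39=53604; k=5: 23247+0+29·19·39=44736 → min 35136.
Optimal order: ((T₁·(T₂·T₃))·((T₄·T₅)·T₆)) with cost 35136.

35136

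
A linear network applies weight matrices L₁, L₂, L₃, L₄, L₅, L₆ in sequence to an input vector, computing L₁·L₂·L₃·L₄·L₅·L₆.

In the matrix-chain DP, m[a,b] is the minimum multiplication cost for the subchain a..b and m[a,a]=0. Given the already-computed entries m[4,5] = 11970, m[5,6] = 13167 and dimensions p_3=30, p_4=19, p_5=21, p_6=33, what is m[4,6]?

31977

m[4,6] = min over k∈[4,5] of m[4,k]+m[k+1,6]+p_{3}·p_k·p_{6}.
k=4: 0 + 13167 + 30·19·33 = 31977; k=5: 11970 + 0 + 30·21·33 = 32760.
Minimum: 31977 at k=4.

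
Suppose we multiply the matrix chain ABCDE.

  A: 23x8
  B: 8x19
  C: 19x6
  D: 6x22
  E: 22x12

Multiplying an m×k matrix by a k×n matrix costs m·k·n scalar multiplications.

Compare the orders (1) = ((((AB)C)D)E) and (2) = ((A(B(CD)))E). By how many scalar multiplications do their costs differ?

746

Order (1) = ((((AB)C)D)E): (AB): 23×8 by 8×19 → 23×19, cost 23·8·19 = 3496; ((AB)C): 23×19 by 19×6 → 23×6, cost 23·19·6 = 2622; cumulative 6118; (((AB)C)D): 23×6 by 6×22 → 23×22, cost 23·6·22 = 3036; cumulative 9154; ((((AB)C)D)E): 23×22 by 22×12 → 23×12, cost 23·22·12 = 6072; cumulative 15226. Total 15226.
Order (2) = ((A(B(CD)))E): (CD): 19×6 by 6×22 → 19×22, cost 19·6·22 = 2508; (B(CD)): 8×19 by 19×22 → 8×22, cost 8·19·22 = 3344; cumulative 5852; (A(B(CD))): 23×8 by 8×22 → 23×22, cost 23·8·22 = 4048; cumulative 9900; ((A(B(CD)))E): 23×22 by 22×12 → 23×12, cost 23·22·12 = 6072; cumulative 15972. Total 15972.
Difference: |15226 − 15972| = 746.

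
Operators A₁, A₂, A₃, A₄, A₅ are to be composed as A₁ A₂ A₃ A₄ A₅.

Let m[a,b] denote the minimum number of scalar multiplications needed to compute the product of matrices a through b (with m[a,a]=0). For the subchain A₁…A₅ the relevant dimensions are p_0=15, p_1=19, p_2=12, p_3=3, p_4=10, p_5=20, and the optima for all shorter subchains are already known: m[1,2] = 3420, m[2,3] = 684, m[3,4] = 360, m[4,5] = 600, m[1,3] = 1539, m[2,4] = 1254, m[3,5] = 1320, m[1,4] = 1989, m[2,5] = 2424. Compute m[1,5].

3039

m[1,5] = min over k∈[1,4] of m[1,k]+m[k+1,5]+p_{0}·p_k·p_{5}.
k=1: 0 + 2424 + 15·19·20 = 8124; k=2: 3420 + 1320 + 15·12·20 = 8340; k=3: 1539 + 600 + 15·3·20 = 3039; k=4: 1989 + 0 + 15·10·20 = 4989.
Minimum: 3039 at k=3.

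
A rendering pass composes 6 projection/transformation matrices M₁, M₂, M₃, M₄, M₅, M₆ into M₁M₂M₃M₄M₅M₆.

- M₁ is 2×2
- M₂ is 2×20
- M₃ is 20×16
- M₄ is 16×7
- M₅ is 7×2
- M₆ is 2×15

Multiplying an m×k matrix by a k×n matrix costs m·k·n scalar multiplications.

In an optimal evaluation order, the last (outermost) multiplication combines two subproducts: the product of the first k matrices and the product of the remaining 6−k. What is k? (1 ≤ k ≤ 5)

Adjacent pairs: M₁M₂ = 2·2·20 = 80; M₂M₃ = 2·20·16 = 640; M₃M₄ = 20·16·7 = 2240; M₄M₅ = 16·7·2 = 224; M₅M₆ = 7·2·15 = 210.
Length 3: M₁..M₃: k=1: 0+640+2·2·16=704; k=2: 80+0+2·20·16=720 → min 704 | M₂..M₄: k=2: 0+2240+2·20·7=2520; k=3: 640+0+2·16·7=864 → min 864 | M₃..M₅: k=3: 0+224+20·16·2=864; k=4: 2240+0+20·7·2=2520 → min 864 | M₄..M₆: k=4: 0+210+16·7·15=1890; k=5: 224+0+16·2·15=704 → min 704.
Length 4: M₁..M₄: k=1: 0+864+2·2·7=892; k=2: 80+2240+2·20·7=2600; k=3: 704+0+2·16·7=928 → min 892 | M₂..M₅: k=2: 0+864+2·20·2=944; k=3: 640+224+2·16·2=928; k=4: 864+0+2·7·2=892 → min 892 | M₃..M₆: k=3: 0+704+20·16·15=5504; k=4: 2240+210+20·7·15=4550; k=5: 864+0+20·2·15=1464 → min 1464.
Length 5: M₁..M₅: k=1: 0+892+2·2·2=900; k=2: 80+864+2·20·2=1024; k=3: 704+224+2·16·2=992; k=4: 892+0+2·7·2=920 → min 900 | M₂..M₆: k=2: 0+1464+2·20·15=2064; k=3: 640+704+2·16·15=1824; k=4: 864+210+2·7·15=1284; k=5: 892+0+2·2·15=952 → min 952.
Top-level splits: k=1: (M₁..M₁)·(M₂..M₆) → 0+952+2·2·15 = 1012; k=2: (M₁..M₂)·(M₃..M₆) → 80+1464+2·20·15 = 2144; k=3: (M₁..M₃)·(M₄..M₆) → 704+704+2·16·15 = 1888; k=4: (M₁..M₄)·(M₅..M₆) → 892+210+2·7·15 = 1312; k=5: (M₁..M₅)·(M₆..M₆) → 900+0+2·2·15 = 960.
Best split is after M₅, i.e. k = 5.

5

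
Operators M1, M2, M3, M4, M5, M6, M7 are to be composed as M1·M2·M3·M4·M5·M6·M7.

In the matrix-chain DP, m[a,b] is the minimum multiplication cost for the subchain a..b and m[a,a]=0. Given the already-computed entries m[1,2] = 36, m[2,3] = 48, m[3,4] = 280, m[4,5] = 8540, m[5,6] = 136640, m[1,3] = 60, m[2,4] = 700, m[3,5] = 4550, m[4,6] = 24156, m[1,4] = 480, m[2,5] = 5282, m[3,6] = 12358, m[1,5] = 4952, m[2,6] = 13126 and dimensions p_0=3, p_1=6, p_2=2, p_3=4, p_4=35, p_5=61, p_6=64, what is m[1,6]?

m[1,6] = min over k∈[1,5] of m[1,k]+m[k+1,6]+p_{0}·p_k·p_{6}.
k=1: 0 + 13126 + 3·6·64 = 14278; k=2: 36 + 12358 + 3·2·64 = 12778; k=3: 60 + 24156 + 3·4·64 = 24984; k=4: 480 + 136640 + 3·35·64 = 143840; k=5: 4952 + 0 + 3·61·64 = 16664.
Minimum: 12778 at k=2.

12778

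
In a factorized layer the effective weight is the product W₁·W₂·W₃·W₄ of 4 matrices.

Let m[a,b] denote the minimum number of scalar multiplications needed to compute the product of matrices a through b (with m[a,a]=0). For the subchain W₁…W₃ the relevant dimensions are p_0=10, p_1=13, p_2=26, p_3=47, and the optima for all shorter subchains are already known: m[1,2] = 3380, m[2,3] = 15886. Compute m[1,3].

m[1,3] = min over k∈[1,2] of m[1,k]+m[k+1,3]+p_{0}·p_k·p_{3}.
k=1: 0 + 15886 + 10·13·47 = 21996; k=2: 3380 + 0 + 10·26·47 = 15600.
Minimum: 15600 at k=2.

15600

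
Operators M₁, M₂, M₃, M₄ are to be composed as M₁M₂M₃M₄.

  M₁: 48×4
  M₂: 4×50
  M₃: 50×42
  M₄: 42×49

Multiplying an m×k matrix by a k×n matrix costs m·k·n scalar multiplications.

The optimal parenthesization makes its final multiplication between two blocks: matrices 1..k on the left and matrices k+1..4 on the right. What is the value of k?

Adjacent pairs: M₁M₂ = 48·4·50 = 9600; M₂M₃ = 4·50·42 = 8400; M₃M₄ = 50·42·49 = 102900.
Length 3: M₁..M₃: k=1: 0+8400+48·4·42=16464; k=2: 9600+0+48·50·42=110400 → min 16464 | M₂..M₄: k=2: 0+102900+4·50·49=112700; k=3: 8400+0+4·42·49=16632 → min 16632.
Top-level splits: k=1: (M₁..M₁)·(M₂..M₄) → 0+16632+48·4·49 = 26040; k=2: (M₁..M₂)·(M₃..M₄) → 9600+102900+48·50·49 = 230100; k=3: (M₁..M₃)·(M₄..M₄) → 16464+0+48·42·49 = 115248.
Best split is after M₁, i.e. k = 1.

1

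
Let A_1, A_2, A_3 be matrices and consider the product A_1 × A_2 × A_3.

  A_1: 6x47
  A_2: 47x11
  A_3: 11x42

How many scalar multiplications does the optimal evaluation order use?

5874

Order (A_1 × (A_2 × A_3)): (A_2 × A_3): 47×11 by 11×42 → 47×42, cost 47·11·42 = 21714; (A_1 × (A_2 × A_3)): 6×47 by 47×42 → 6×42, cost 6·47·42 = 11844; cumulative 33558. Total 33558.
Order ((A_1 × A_2) × A_3): (A_1 × A_2): 6×47 by 47×11 → 6×11, cost 6·47·11 = 3102; ((A_1 × A_2) × A_3): 6×11 by 11×42 → 6×42, cost 6·11·42 = 2772; cumulative 5874. Total 5874.
Minimum: 5874.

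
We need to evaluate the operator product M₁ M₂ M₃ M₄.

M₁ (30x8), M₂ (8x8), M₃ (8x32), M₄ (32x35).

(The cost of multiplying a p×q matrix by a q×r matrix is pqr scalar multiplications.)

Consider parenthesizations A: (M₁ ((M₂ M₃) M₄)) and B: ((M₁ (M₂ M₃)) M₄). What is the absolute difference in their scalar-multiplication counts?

23920

Order A = (M₁ ((M₂ M₃) M₄)): (M₂ M₃): 8×8 by 8×32 → 8×32, cost 8·8·32 = 2048; ((M₂ M₃) M₄): 8×32 by 32×35 → 8×35, cost 8·32·35 = 8960; cumulative 11008; (M₁ ((M₂ M₃) M₄)): 30×8 by 8×35 → 30×35, cost 30·8·35 = 8400; cumulative 19408. Total 19408.
Order B = ((M₁ (M₂ M₃)) M₄): (M₂ M₃): 8×8 by 8×32 → 8×32, cost 8·8·32 = 2048; (M₁ (M₂ M₃)): 30×8 by 8×32 → 30×32, cost 30·8·32 = 7680; cumulative 9728; ((M₁ (M₂ M₃)) M₄): 30×32 by 32×35 → 30×35, cost 30·32·35 = 33600; cumulative 43328. Total 43328.
Difference: |19408 − 43328| = 23920.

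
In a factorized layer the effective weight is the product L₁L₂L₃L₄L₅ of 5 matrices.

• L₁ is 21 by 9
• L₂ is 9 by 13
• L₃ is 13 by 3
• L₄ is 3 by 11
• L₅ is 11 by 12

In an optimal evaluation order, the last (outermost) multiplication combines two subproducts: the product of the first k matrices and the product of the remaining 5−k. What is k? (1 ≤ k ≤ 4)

3

Adjacent pairs: L₁L₂ = 21·9·13 = 2457; L₂L₃ = 9·13·3 = 351; L₃L₄ = 13·3·11 = 429; L₄L₅ = 3·11·12 = 396.
Length 3: L₁..L₃: k=1: 0+351+21·9·3=918; k=2: 2457+0+21·13·3=3276 → min 918 | L₂..L₄: k=2: 0+429+9·13·11=1716; k=3: 351+0+9·3·11=648 → min 648 | L₃..L₅: k=3: 0+396+13·3·12=864; k=4: 429+0+13·11·12=2145 → min 864.
Length 4: L₁..L₄: k=1: 0+648+21·9·11=2727; k=2: 2457+429+21·13·11=5889; k=3: 918+0+21·3·11=1611 → min 1611 | L₂..L₅: k=2: 0+864+9·13·12=2268; k=3: 351+396+9·3·12=1071; k=4: 648+0+9·11·12=1836 → min 1071.
Top-level splits: k=1: (L₁..L₁)·(L₂..L₅) → 0+1071+21·9·12 = 3339; k=2: (L₁..L₂)·(L₃..L₅) → 2457+864+21·13·12 = 6597; k=3: (L₁..L₃)·(L₄..L₅) → 918+396+21·3·12 = 2070; k=4: (L₁..L₄)·(L₅..L₅) → 1611+0+21·11·12 = 4383.
Best split is after L₃, i.e. k = 3.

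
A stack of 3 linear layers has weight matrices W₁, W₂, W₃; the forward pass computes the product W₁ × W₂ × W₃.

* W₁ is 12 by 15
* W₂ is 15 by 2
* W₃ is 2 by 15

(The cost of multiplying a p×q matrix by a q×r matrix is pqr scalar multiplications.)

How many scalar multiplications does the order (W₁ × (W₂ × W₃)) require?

3150

(W₂ × W₃): 15×2 by 2×15 → 15×15, cost 15·2·15 = 450
(W₁ × (W₂ × W₃)): 12×15 by 15×15 → 12×15, cost 12·15·15 = 2700; cumulative 3150
Total: 3150 scalar multiplications.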